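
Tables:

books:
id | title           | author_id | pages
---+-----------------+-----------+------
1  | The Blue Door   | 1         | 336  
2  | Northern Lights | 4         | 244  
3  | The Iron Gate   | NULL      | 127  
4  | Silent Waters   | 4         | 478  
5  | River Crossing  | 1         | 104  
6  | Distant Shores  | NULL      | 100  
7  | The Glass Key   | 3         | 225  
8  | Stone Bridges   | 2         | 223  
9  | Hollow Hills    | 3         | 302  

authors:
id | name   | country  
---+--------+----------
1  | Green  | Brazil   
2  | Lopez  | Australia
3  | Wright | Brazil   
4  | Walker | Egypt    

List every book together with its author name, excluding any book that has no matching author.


INNER JOIN keeps only books rows whose author_id matches an id in authors. Walk through each book:
  - book 1 (The Blue Door): author_id=1 -> matches Green
  - book 2 (Northern Lights): author_id=4 -> matches Walker
  - book 3 (The Iron Gate): author_id=NULL, no match -> dropped
  - book 4 (Silent Waters): author_id=4 -> matches Walker
  - book 5 (River Crossing): author_id=1 -> matches Green
  - book 6 (Distant Shores): author_id=NULL, no match -> dropped
  - book 7 (The Glass Key): author_id=3 -> matches Wright
  - book 8 (Stone Bridges): author_id=2 -> matches Lopez
  - book 9 (Hollow Hills): author_id=3 -> matches Wright
So 2 of 9 rows are dropped.

SQL:
SELECT a.title, b.name AS author
FROM books a
INNER JOIN authors b ON a.author_id = b.id

Result:
title           | author
----------------+-------
The Blue Door   | Green 
Northern Lights | Walker
Silent Waters   | Walker
River Crossing  | Green 
The Glass Key   | Wright
Stone Bridges   | Lopez 
Hollow Hills    | Wright


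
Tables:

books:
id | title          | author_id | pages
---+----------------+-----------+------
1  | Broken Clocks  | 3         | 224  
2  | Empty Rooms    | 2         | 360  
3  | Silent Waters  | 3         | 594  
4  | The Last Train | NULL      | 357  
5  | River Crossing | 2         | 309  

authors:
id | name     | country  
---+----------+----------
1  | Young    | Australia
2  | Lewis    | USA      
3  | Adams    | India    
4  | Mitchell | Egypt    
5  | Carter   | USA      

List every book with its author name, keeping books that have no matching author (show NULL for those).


LEFT JOIN keeps every row from books (the left table); where author_id has no match in authors, the author columns become NULL. Walk through each book:
  - book 1 (Broken Clocks): author_id=3 -> matches Adams
  - book 2 (Empty Rooms): author_id=2 -> matches Lewis
  - book 3 (Silent Waters): author_id=3 -> matches Adams
  - book 4 (The Last Train): author_id=NULL, no match -> kept with NULL
  - book 5 (River Crossing): author_id=2 -> matches Lewis
All 5 rows appear; 1 has NULL author.

SQL:
SELECT a.title, b.name AS author
FROM books a
LEFT JOIN authors b ON a.author_id = b.id

Result:
title          | author
---------------+-------
Broken Clocks  | Adams 
Empty Rooms    | Lewis 
Silent Waters  | Adams 
The Last Train | NULL  
River Crossing | Lewis 


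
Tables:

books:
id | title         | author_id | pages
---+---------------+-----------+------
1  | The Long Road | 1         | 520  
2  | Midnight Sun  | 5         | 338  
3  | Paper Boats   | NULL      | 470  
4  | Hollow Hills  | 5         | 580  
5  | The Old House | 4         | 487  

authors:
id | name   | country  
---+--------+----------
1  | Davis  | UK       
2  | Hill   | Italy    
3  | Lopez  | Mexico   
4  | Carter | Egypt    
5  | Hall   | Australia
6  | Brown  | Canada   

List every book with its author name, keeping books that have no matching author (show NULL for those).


LEFT JOIN keeps every row from books (the left table); where author_id has no match in authors, the author columns become NULL. Walk through each book:
  - book 1 (The Long Road): author_id=1 -> matches Davis
  - book 2 (Midnight Sun): author_id=5 -> matches Hall
  - book 3 (Paper Boats): author_id=NULL, no match -> kept with NULL
  - book 4 (Hollow Hills): author_id=5 -> matches Hall
  - book 5 (The Old House): author_id=4 -> matches Carter
All 5 rows appear; 1 has NULL author.

SQL:
SELECT a.title, b.name AS author
FROM books a
LEFT JOIN authors b ON a.author_id = b.id

Result:
title         | author
--------------+-------
The Long Road | Davis 
Midnight Sun  | Hall  
Paper Boats   | NULL  
Hollow Hills  | Hall  
The Old House | Carter


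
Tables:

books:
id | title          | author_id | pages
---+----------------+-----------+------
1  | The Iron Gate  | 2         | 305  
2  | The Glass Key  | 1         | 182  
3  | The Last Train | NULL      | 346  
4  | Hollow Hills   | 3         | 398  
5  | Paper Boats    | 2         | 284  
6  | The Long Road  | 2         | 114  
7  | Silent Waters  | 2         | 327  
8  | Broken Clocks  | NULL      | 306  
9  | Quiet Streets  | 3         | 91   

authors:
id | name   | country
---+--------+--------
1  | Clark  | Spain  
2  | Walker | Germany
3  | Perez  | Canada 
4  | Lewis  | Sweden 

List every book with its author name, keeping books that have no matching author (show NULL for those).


LEFT JOIN keeps every row from books (the left table); where author_id has no match in authors, the author columns become NULL. Walk through each book:
  - book 1 (The Iron Gate): author_id=2 -> matches Walker
  - book 2 (The Glass Key): author_id=1 -> matches Clark
  - book 3 (The Last Train): author_id=NULL, no match -> kept with NULL
  - book 4 (Hollow Hills): author_id=3 -> matches Perez
  - book 5 (Paper Boats): author_id=2 -> matches Walker
  - book 6 (The Long Road): author_id=2 -> matches Walker
  - book 7 (Silent Waters): author_id=2 -> matches Walker
  - book 8 (Broken Clocks): author_id=NULL, no match -> kept with NULL
  - book 9 (Quiet Streets): author_id=3 -> matches Perez
All 9 rows appear; 2 have NULL author.

SQL:
SELECT a.title, b.name AS author
FROM books a
LEFT JOIN authors b ON a.author_id = b.id

Result:
title          | author
---------------+-------
The Iron Gate  | Walker
The Glass Key  | Clark 
The Last Train | NULL  
Hollow Hills   | Perez 
Paper Boats    | Walker
The Long Road  | Walker
Silent Waters  | Walker
Broken Clocks  | NULL  
Quiet Streets  | Perez 


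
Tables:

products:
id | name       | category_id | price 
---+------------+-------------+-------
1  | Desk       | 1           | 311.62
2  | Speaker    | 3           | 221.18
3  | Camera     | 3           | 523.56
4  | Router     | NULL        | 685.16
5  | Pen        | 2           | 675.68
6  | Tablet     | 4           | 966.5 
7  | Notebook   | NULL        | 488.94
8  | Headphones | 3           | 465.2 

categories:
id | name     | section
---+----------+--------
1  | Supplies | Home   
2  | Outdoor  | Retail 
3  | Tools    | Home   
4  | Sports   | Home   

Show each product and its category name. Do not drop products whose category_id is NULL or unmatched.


LEFT JOIN keeps every row from products (the left table); where category_id has no match in categories, the category columns become NULL. Walk through each product:
  - product 1 (Desk): category_id=1 -> matches Supplies
  - product 2 (Speaker): category_id=3 -> matches Tools
  - product 3 (Camera): category_id=3 -> matches Tools
  - product 4 (Router): category_id=NULL, no match -> kept with NULL
  - product 5 (Pen): category_id=2 -> matches Outdoor
  - product 6 (Tablet): category_id=4 -> matches Sports
  - product 7 (Notebook): category_id=NULL, no match -> kept with NULL
  - product 8 (Headphones): category_id=3 -> matches Tools
All 8 rows appear; 2 have NULL category.

SQL:
SELECT a.name, b.name AS category
FROM products a
LEFT JOIN categories b ON a.category_id = b.id

Result:
name       | category
-----------+---------
Desk       | Supplies
Speaker    | Tools   
Camera     | Tools   
Router     | NULL    
Pen        | Outdoor 
Tablet     | Sports  
Notebook   | NULL    
Headphones | Tools   


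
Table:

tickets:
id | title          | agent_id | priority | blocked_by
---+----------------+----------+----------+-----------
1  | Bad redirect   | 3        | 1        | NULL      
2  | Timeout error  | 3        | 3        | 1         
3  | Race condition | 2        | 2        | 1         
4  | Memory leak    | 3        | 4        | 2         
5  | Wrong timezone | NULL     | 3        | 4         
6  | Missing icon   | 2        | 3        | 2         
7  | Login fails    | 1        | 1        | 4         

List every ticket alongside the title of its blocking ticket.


This is a self-join: tickets is joined to a second copy of itself, matching each row's blocked_by to another row's id. Use LEFT JOIN so rows with blocked_by=NULL are kept.
  - ticket 1 (Bad redirect): blocked_by=NULL -> NULL
  - ticket 2 (Timeout error): blocked_by=1 -> Bad redirect
  - ticket 3 (Race condition): blocked_by=1 -> Bad redirect
  - ticket 4 (Memory leak): blocked_by=2 -> Timeout error
  - ticket 5 (Wrong timezone): blocked_by=4 -> Memory leak
  - ticket 6 (Missing icon): blocked_by=2 -> Timeout error
  - ticket 7 (Login fails): blocked_by=4 -> Memory leak

SQL:
SELECT a.title AS item, b.title AS blocked_by
FROM tickets a
LEFT JOIN tickets b ON a.blocked_by = b.id

Result:
item           | blocked_by   
---------------+--------------
Bad redirect   | NULL         
Timeout error  | Bad redirect 
Race condition | Bad redirect 
Memory leak    | Timeout error
Wrong timezone | Memory leak  
Missing icon   | Timeout error
Login fails    | Memory leak  


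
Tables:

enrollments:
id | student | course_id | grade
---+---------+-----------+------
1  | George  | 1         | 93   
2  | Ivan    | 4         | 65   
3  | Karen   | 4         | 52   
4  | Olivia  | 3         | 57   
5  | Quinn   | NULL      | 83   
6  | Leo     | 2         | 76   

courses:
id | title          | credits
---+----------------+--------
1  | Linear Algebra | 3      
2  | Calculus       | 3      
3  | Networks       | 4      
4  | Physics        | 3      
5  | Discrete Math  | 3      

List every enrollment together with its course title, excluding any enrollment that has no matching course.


INNER JOIN keeps only enrollments rows whose course_id matches an id in courses. Walk through each enrollment:
  - enrollment 1 (George): course_id=1 -> matches Linear Algebra
  - enrollment 2 (Ivan): course_id=4 -> matches Physics
  - enrollment 3 (Karen): course_id=4 -> matches Physics
  - enrollment 4 (Olivia): course_id=3 -> matches Networks
  - enrollment 5 (Quinn): course_id=NULL, no match -> dropped
  - enrollment 6 (Leo): course_id=2 -> matches Calculus
So 1 of 6 rows is dropped.

SQL:
SELECT a.student, b.title AS course
FROM enrollments a
INNER JOIN courses b ON a.course_id = b.id

Result:
student | course        
--------+---------------
George  | Linear Algebra
Ivan    | Physics       
Karen   | Physics       
Olivia  | Networks      
Leo     | Calculus      


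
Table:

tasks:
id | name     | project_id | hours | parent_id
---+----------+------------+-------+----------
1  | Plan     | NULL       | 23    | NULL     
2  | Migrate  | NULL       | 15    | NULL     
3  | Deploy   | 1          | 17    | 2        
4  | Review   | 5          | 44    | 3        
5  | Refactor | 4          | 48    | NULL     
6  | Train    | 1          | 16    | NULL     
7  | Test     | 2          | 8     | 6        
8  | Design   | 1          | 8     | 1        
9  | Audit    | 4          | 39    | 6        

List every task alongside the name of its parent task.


This is a self-join: tasks is joined to a second copy of itself, matching each row's parent_id to another row's id. Use LEFT JOIN so rows with parent_id=NULL are kept.
  - task 1 (Plan): parent_id=NULL -> NULL
  - task 2 (Migrate): parent_id=NULL -> NULL
  - task 3 (Deploy): parent_id=2 -> Migrate
  - task 4 (Review): parent_id=3 -> Deploy
  - task 5 (Refactor): parent_id=NULL -> NULL
  - task 6 (Train): parent_id=NULL -> NULL
  - task 7 (Test): parent_id=6 -> Train
  - task 8 (Design): parent_id=1 -> Plan
  - task 9 (Audit): parent_id=6 -> Train

SQL:
SELECT a.name AS item, b.name AS parent
FROM tasks a
LEFT JOIN tasks b ON a.parent_id = b.id

Result:
item     | parent 
---------+--------
Plan     | NULL   
Migrate  | NULL   
Deploy   | Migrate
Review   | Deploy 
Refactor | NULL   
Train    | NULL   
Test     | Train  
Design   | Plan   
Audit    | Train  


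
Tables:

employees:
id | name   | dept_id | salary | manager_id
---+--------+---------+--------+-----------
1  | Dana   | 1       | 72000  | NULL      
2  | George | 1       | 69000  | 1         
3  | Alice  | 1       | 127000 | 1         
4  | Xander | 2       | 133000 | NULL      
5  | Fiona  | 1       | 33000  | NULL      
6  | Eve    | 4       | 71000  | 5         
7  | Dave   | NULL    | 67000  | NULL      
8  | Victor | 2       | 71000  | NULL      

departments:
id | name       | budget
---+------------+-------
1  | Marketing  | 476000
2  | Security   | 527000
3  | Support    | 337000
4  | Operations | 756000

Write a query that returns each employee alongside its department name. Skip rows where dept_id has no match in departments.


INNER JOIN keeps only employees rows whose dept_id matches an id in departments. Walk through each employee:
  - employee 1 (Dana): dept_id=1 -> matches Marketing
  - employee 2 (George): dept_id=1 -> matches Marketing
  - employee 3 (Alice): dept_id=1 -> matches Marketing
  - employee 4 (Xander): dept_id=2 -> matches Security
  - employee 5 (Fiona): dept_id=1 -> matches Marketing
  - employee 6 (Eve): dept_id=4 -> matches Operations
  - employee 7 (Dave): dept_id=NULL, no match -> dropped
  - employee 8 (Victor): dept_id=2 -> matches Security
So 1 of 8 rows is dropped.

SQL:
SELECT a.name, b.name AS department
FROM employees a
INNER JOIN departments b ON a.dept_id = b.id

Result:
name   | department
-------+-----------
Dana   | Marketing 
George | Marketing 
Alice  | Marketing 
Xander | Security  
Fiona  | Marketing 
Eve    | Operations
Victor | Security  


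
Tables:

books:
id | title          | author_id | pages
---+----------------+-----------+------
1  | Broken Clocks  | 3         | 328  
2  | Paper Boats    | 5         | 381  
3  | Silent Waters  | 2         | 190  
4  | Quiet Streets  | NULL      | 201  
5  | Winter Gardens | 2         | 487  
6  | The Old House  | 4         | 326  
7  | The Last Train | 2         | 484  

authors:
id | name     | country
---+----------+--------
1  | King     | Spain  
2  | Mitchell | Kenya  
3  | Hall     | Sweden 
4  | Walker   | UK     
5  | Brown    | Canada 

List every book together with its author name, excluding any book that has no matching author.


INNER JOIN keeps only books rows whose author_id matches an id in authors. Walk through each book:
  - book 1 (Broken Clocks): author_id=3 -> matches Hall
  - book 2 (Paper Boats): author_id=5 -> matches Brown
  - book 3 (Silent Waters): author_id=2 -> matches Mitchell
  - book 4 (Quiet Streets): author_id=NULL, no match -> dropped
  - book 5 (Winter Gardens): author_id=2 -> matches Mitchell
  - book 6 (The Old House): author_id=4 -> matches Walker
  - book 7 (The Last Train): author_id=2 -> matches Mitchell
So 1 of 7 rows is dropped.

SQL:
SELECT a.title, b.name AS author
FROM books a
INNER JOIN authors b ON a.author_id = b.id

Result:
title          | author  
---------------+---------
Broken Clocks  | Hall    
Paper Boats    | Brown   
Silent Waters  | Mitchell
Winter Gardens | Mitchell
The Old House  | Walker  
The Last Train | Mitchell


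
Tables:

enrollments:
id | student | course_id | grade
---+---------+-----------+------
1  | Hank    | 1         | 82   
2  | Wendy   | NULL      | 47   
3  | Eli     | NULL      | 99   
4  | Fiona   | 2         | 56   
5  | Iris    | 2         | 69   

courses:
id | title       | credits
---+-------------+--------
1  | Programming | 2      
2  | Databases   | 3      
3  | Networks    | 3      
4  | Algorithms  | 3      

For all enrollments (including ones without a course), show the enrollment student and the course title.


LEFT JOIN keeps every row from enrollments (the left table); where course_id has no match in courses, the course columns become NULL. Walk through each enrollment:
  - enrollment 1 (Hank): course_id=1 -> matches Programming
  - enrollment 2 (Wendy): course_id=NULL, no match -> kept with NULL
  - enrollment 3 (Eli): course_id=NULL, no match -> kept with NULL
  - enrollment 4 (Fiona): course_id=2 -> matches Databases
  - enrollment 5 (Iris): course_id=2 -> matches Databases
All 5 rows appear; 2 have NULL course.

SQL:
SELECT a.student, b.title AS course
FROM enrollments a
LEFT JOIN courses b ON a.course_id = b.id

Result:
student | course     
--------+------------
Hank    | Programming
Wendy   | NULL       
Eli     | NULL       
Fiona   | Databases  
Iris    | Databases  


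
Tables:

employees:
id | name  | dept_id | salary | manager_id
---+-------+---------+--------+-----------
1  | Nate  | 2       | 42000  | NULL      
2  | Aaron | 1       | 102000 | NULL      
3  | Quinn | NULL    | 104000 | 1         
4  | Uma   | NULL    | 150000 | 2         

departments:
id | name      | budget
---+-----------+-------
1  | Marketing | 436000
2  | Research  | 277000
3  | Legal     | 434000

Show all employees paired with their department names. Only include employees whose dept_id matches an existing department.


INNER JOIN keeps only employees rows whose dept_id matches an id in departments. Walk through each employee:
  - employee 1 (Nate): dept_id=2 -> matches Research
  - employee 2 (Aaron): dept_id=1 -> matches Marketing
  - employee 3 (Quinn): dept_id=NULL, no match -> dropped
  - employee 4 (Uma): dept_id=NULL, no match -> dropped
So 2 of 4 rows are dropped.

SQL:
SELECT a.name, b.name AS department
FROM employees a
INNER JOIN departments b ON a.dept_id = b.id

Result:
name  | department
------+-----------
Nate  | Research  
Aaron | Marketing 


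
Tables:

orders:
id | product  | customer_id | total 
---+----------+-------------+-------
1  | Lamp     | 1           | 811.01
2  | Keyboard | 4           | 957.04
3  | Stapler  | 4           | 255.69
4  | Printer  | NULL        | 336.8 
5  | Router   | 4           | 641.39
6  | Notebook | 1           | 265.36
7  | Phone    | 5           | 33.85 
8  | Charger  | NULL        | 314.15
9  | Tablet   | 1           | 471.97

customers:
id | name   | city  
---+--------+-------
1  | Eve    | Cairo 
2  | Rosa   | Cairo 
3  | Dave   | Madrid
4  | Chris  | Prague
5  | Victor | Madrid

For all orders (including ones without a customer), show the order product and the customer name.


LEFT JOIN keeps every row from orders (the left table); where customer_id has no match in customers, the customer columns become NULL. Walk through each order:
  - order 1 (Lamp): customer_id=1 -> matches Eve
  - order 2 (Keyboard): customer_id=4 -> matches Chris
  - order 3 (Stapler): customer_id=4 -> matches Chris
  - order 4 (Printer): customer_id=NULL, no match -> kept with NULL
  - order 5 (Router): customer_id=4 -> matches Chris
  - order 6 (Notebook): customer_id=1 -> matches Eve
  - order 7 (Phone): customer_id=5 -> matches Victor
  - order 8 (Charger): customer_id=NULL, no match -> kept with NULL
  - order 9 (Tablet): customer_id=1 -> matches Eve
All 9 rows appear; 2 have NULL customer.

SQL:
SELECT a.product, b.name AS customer
FROM orders a
LEFT JOIN customers b ON a.customer_id = b.id

Result:
product  | customer
---------+---------
Lamp     | Eve     
Keyboard | Chris   
Stapler  | Chris   
Printer  | NULL    
Router   | Chris   
Notebook | Eve     
Phone    | Victor  
Charger  | NULL    
Tablet   | Eve     


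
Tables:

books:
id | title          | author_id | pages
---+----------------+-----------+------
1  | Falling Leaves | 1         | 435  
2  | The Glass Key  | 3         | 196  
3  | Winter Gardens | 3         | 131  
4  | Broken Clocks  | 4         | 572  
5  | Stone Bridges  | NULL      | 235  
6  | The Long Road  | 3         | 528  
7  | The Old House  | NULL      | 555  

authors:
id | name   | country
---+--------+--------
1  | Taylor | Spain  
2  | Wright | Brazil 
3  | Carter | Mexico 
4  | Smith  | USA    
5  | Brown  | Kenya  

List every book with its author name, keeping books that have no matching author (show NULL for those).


LEFT JOIN keeps every row from books (the left table); where author_id has no match in authors, the author columns become NULL. Walk through each book:
  - book 1 (Falling Leaves): author_id=1 -> matches Taylor
  - book 2 (The Glass Key): author_id=3 -> matches Carter
  - book 3 (Winter Gardens): author_id=3 -> matches Carter
  - book 4 (Broken Clocks): author_id=4 -> matches Smith
  - book 5 (Stone Bridges): author_id=NULL, no match -> kept with NULL
  - book 6 (The Long Road): author_id=3 -> matches Carter
  - book 7 (The Old House): author_id=NULL, no match -> kept with NULL
All 7 rows appear; 2 have NULL author.

SQL:
SELECT a.title, b.name AS author
FROM books a
LEFT JOIN authors b ON a.author_id = b.id

Result:
title          | author
---------------+-------
Falling Leaves | Taylor
The Glass Key  | Carter
Winter Gardens | Carter
Broken Clocks  | Smith 
Stone Bridges  | NULL  
The Long Road  | Carter
The Old House  | NULL  


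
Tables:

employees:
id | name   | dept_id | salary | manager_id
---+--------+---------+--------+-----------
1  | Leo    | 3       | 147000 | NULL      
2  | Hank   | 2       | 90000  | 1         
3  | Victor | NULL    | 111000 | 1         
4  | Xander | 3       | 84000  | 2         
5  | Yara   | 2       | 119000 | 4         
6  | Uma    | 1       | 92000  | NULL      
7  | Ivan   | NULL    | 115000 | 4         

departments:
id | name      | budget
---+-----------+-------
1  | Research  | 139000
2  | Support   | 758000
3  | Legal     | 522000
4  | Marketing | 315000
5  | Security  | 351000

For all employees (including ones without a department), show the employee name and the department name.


LEFT JOIN keeps every row from employees (the left table); where dept_id has no match in departments, the department columns become NULL. Walk through each employee:
  - employee 1 (Leo): dept_id=3 -> matches Legal
  - employee 2 (Hank): dept_id=2 -> matches Support
  - employee 3 (Victor): dept_id=NULL, no match -> kept with NULL
  - employee 4 (Xander): dept_id=3 -> matches Legal
  - employee 5 (Yara): dept_id=2 -> matches Support
  - employee 6 (Uma): dept_id=1 -> matches Research
  - employee 7 (Ivan): dept_id=NULL, no match -> kept with NULL
All 7 rows appear; 2 have NULL department.

SQL:
SELECT a.name, b.name AS department
FROM employees a
LEFT JOIN departments b ON a.dept_id = b.id

Result:
name   | department
-------+-----------
Leo    | Legal     
Hank   | Support   
Victor | NULL      
Xander | Legal     
Yara   | Support   
Uma    | Research  
Ivan   | NULL      


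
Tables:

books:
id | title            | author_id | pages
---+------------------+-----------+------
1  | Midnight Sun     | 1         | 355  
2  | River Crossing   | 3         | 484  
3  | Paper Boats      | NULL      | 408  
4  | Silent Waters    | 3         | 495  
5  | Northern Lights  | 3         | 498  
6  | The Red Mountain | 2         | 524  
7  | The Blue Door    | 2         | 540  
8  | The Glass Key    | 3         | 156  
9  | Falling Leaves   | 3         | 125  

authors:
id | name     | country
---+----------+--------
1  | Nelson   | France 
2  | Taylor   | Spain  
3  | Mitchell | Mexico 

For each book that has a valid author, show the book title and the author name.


INNER JOIN keeps only books rows whose author_id matches an id in authors. Walk through each book:
  - book 1 (Midnight Sun): author_id=1 -> matches Nelson
  - book 2 (River Crossing): author_id=3 -> matches Mitchell
  - book 3 (Paper Boats): author_id=NULL, no match -> dropped
  - book 4 (Silent Waters): author_id=3 -> matches Mitchell
  - book 5 (Northern Lights): author_id=3 -> matches Mitchell
  - book 6 (The Red Mountain): author_id=2 -> matches Taylor
  - book 7 (The Blue Door): author_id=2 -> matches Taylor
  - book 8 (The Glass Key): author_id=3 -> matches Mitchell
  - book 9 (Falling Leaves): author_id=3 -> matches Mitchell
So 1 of 9 rows is dropped.

SQL:
SELECT a.title, b.name AS author
FROM books a
INNER JOIN authors b ON a.author_id = b.id

Result:
title            | author  
-----------------+---------
Midnight Sun     | Nelson  
River Crossing   | Mitchell
Silent Waters    | Mitchell
Northern Lights  | Mitchell
The Red Mountain | Taylor  
The Blue Door    | Taylor  
The Glass Key    | Mitchell
Falling Leaves   | Mitchell


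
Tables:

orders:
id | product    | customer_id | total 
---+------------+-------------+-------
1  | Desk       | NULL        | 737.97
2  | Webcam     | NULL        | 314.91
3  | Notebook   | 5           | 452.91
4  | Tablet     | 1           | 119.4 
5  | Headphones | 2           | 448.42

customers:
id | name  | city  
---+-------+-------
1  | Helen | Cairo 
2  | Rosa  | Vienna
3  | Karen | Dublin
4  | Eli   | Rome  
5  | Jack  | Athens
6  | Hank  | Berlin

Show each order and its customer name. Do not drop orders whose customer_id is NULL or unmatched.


LEFT JOIN keeps every row from orders (the left table); where customer_id has no match in customers, the customer columns become NULL. Walk through each order:
  - order 1 (Desk): customer_id=NULL, no match -> kept with NULL
  - order 2 (Webcam): customer_id=NULL, no match -> kept with NULL
  - order 3 (Notebook): customer_id=5 -> matches Jack
  - order 4 (Tablet): customer_id=1 -> matches Helen
  - order 5 (Headphones): customer_id=2 -> matches Rosa
All 5 rows appear; 2 have NULL customer.

SQL:
SELECT a.product, b.name AS customer
FROM orders a
LEFT JOIN customers b ON a.customer_id = b.id

Result:
product    | customer
-----------+---------
Desk       | NULL    
Webcam     | NULL    
Notebook   | Jack    
Tablet     | Helen   
Headphones | Rosa    


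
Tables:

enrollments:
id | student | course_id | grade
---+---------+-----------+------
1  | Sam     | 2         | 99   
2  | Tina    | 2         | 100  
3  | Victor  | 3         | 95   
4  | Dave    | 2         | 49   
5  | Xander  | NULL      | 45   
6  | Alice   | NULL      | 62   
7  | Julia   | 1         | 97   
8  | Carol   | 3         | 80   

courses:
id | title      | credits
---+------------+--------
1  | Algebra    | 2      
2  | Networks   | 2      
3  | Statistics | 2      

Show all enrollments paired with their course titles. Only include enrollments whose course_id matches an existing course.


INNER JOIN keeps only enrollments rows whose course_id matches an id in courses. Walk through each enrollment:
  - enrollment 1 (Sam): course_id=2 -> matches Networks
  - enrollment 2 (Tina): course_id=2 -> matches Networks
  - enrollment 3 (Victor): course_id=3 -> matches Statistics
  - enrollment 4 (Dave): course_id=2 -> matches Networks
  - enrollment 5 (Xander): course_id=NULL, no match -> dropped
  - enrollment 6 (Alice): course_id=NULL, no match -> dropped
  - enrollment 7 (Julia): course_id=1 -> matches Algebra
  - enrollment 8 (Carol): course_id=3 -> matches Statistics
So 2 of 8 rows are dropped.

SQL:
SELECT a.student, b.title AS course
FROM enrollments a
INNER JOIN courses b ON a.course_id = b.id

Result:
student | course    
--------+-----------
Sam     | Networks  
Tina    | Networks  
Victor  | Statistics
Dave    | Networks  
Julia   | Algebra   
Carol   | Statistics


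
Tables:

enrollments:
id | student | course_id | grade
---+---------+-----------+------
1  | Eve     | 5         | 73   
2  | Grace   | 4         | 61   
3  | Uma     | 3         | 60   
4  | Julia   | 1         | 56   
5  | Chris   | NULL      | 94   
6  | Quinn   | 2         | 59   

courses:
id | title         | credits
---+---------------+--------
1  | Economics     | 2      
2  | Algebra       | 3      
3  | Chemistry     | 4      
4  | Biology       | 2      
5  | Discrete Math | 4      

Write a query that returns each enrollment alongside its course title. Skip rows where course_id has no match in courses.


INNER JOIN keeps only enrollments rows whose course_id matches an id in courses. Walk through each enrollment:
  - enrollment 1 (Eve): course_id=5 -> matches Discrete Math
  - enrollment 2 (Grace): course_id=4 -> matches Biology
  - enrollment 3 (Uma): course_id=3 -> matches Chemistry
  - enrollment 4 (Julia): course_id=1 -> matches Economics
  - enrollment 5 (Chris): course_id=NULL, no match -> dropped
  - enrollment 6 (Quinn): course_id=2 -> matches Algebra
So 1 of 6 rows is dropped.

SQL:
SELECT a.student, b.title AS course
FROM enrollments a
INNER JOIN courses b ON a.course_id = b.id

Result:
student | course       
--------+--------------
Eve     | Discrete Math
Grace   | Biology      
Uma     | Chemistry    
Julia   | Economics    
Quinn   | Algebra      


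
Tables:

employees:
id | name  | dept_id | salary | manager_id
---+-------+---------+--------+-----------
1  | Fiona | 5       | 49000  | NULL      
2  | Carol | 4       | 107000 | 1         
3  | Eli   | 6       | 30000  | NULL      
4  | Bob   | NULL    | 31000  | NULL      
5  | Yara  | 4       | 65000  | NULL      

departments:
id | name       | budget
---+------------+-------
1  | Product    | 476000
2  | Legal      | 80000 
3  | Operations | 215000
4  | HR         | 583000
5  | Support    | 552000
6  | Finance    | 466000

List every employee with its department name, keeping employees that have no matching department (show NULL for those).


LEFT JOIN keeps every row from employees (the left table); where dept_id has no match in departments, the department columns become NULL. Walk through each employee:
  - employee 1 (Fiona): dept_id=5 -> matches Support
  - employee 2 (Carol): dept_id=4 -> matches HR
  - employee 3 (Eli): dept_id=6 -> matches Finance
  - employee 4 (Bob): dept_id=NULL, no match -> kept with NULL
  - employee 5 (Yara): dept_id=4 -> matches HR
All 5 rows appear; 1 has NULL department.

SQL:
SELECT a.name, b.name AS department
FROM employees a
LEFT JOIN departments b ON a.dept_id = b.id

Result:
name  | department
------+-----------
Fiona | Support   
Carol | HR        
Eli   | Finance   
Bob   | NULL      
Yara  | HR        


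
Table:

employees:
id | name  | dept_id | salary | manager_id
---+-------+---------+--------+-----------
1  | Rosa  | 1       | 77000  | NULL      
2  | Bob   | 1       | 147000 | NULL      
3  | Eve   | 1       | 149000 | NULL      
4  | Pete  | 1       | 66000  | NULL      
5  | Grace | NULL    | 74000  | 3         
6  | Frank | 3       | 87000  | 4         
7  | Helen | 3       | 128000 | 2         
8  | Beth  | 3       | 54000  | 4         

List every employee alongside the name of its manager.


This is a self-join: employees is joined to a second copy of itself, matching each row's manager_id to another row's id. Use LEFT JOIN so rows with manager_id=NULL are kept.
  - employee 1 (Rosa): manager_id=NULL -> NULL
  - employee 2 (Bob): manager_id=NULL -> NULL
  - employee 3 (Eve): manager_id=NULL -> NULL
  - employee 4 (Pete): manager_id=NULL -> NULL
  - employee 5 (Grace): manager_id=3 -> Eve
  - employee 6 (Frank): manager_id=4 -> Pete
  - employee 7 (Helen): manager_id=2 -> Bob
  - employee 8 (Beth): manager_id=4 -> Pete

SQL:
SELECT a.name AS item, b.name AS manager
FROM employees a
LEFT JOIN employees b ON a.manager_id = b.id

Result:
item  | manager
------+--------
Rosa  | NULL   
Bob   | NULL   
Eve   | NULL   
Pete  | NULL   
Grace | Eve    
Frank | Pete   
Helen | Bob    
Beth  | Pete   


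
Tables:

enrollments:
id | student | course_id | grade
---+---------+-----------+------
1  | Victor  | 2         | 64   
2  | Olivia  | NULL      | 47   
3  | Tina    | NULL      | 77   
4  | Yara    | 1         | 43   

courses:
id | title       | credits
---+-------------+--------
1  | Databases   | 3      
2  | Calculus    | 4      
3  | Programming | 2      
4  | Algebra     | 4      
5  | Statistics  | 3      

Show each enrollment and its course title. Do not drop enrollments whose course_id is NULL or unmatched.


LEFT JOIN keeps every row from enrollments (the left table); where course_id has no match in courses, the course columns become NULL. Walk through each enrollment:
  - enrollment 1 (Victor): course_id=2 -> matches Calculus
  - enrollment 2 (Olivia): course_id=NULL, no match -> kept with NULL
  - enrollment 3 (Tina): course_id=NULL, no match -> kept with NULL
  - enrollment 4 (Yara): course_id=1 -> matches Databases
All 4 rows appear; 2 have NULL course.

SQL:
SELECT a.student, b.title AS course
FROM enrollments a
LEFT JOIN courses b ON a.course_id = b.id

Result:
student | course   
--------+----------
Victor  | Calculus 
Olivia  | NULL     
Tina    | NULL     
Yara    | Databases


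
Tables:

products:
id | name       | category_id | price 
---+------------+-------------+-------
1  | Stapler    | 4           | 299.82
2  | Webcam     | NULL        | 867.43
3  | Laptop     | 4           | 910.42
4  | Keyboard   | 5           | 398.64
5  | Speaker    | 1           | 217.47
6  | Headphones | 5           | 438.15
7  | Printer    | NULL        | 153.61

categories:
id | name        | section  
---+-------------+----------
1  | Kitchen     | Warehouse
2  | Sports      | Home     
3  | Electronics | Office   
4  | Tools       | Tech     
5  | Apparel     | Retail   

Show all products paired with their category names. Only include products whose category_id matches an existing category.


INNER JOIN keeps only products rows whose category_id matches an id in categories. Walk through each product:
  - product 1 (Stapler): category_id=4 -> matches Tools
  - product 2 (Webcam): category_id=NULL, no match -> dropped
  - product 3 (Laptop): category_id=4 -> matches Tools
  - product 4 (Keyboard): category_id=5 -> matches Apparel
  - product 5 (Speaker): category_id=1 -> matches Kitchen
  - product 6 (Headphones): category_id=5 -> matches Apparel
  - product 7 (Printer): category_id=NULL, no match -> dropped
So 2 of 7 rows are dropped.

SQL:
SELECT a.name, b.name AS category
FROM products a
INNER JOIN categories b ON a.category_id = b.id

Result:
name       | category
-----------+---------
Stapler    | Tools   
Laptop     | Tools   
Keyboard   | Apparel 
Speaker    | Kitchen 
Headphones | Apparel 


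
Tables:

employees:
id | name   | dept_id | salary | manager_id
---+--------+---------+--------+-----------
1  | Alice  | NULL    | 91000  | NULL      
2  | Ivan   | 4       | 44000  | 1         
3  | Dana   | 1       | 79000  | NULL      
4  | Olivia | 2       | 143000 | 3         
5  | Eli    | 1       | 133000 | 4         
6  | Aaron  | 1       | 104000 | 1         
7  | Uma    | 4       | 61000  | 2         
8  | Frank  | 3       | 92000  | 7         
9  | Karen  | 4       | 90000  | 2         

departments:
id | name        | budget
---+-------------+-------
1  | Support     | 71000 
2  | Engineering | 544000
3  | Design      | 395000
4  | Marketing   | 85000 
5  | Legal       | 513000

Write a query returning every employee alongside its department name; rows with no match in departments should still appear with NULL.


LEFT JOIN keeps every row from employees (the left table); where dept_id has no match in departments, the department columns become NULL. Walk through each employee:
  - employee 1 (Alice): dept_id=NULL, no match -> kept with NULL
  - employee 2 (Ivan): dept_id=4 -> matches Marketing
  - employee 3 (Dana): dept_id=1 -> matches Support
  - employee 4 (Olivia): dept_id=2 -> matches Engineering
  - employee 5 (Eli): dept_id=1 -> matches Support
  - employee 6 (Aaron): dept_id=1 -> matches Support
  - employee 7 (Uma): dept_id=4 -> matches Marketing
  - employee 8 (Frank): dept_id=3 -> matches Design
  - employee 9 (Karen): dept_id=4 -> matches Marketing
All 9 rows appear; 1 has NULL department.

SQL:
SELECT a.name, b.name AS department
FROM employees a
LEFT JOIN departments b ON a.dept_id = b.id

Result:
name   | department 
-------+------------
Alice  | NULL       
Ivan   | Marketing  
Dana   | Support    
Olivia | Engineering
Eli    | Support    
Aaron  | Support    
Uma    | Marketing  
Frank  | Design     
Karen  | Marketing  


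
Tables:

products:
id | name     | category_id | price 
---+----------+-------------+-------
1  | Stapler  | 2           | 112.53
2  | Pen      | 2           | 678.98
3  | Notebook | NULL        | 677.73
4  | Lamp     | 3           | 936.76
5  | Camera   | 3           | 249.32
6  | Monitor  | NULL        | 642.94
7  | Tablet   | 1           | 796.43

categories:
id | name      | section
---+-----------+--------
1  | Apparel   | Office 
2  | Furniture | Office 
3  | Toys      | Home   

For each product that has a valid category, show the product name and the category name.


INNER JOIN keeps only products rows whose category_id matches an id in categories. Walk through each product:
  - product 1 (Stapler): category_id=2 -> matches Furniture
  - product 2 (Pen): category_id=2 -> matches Furniture
  - product 3 (Notebook): category_id=NULL, no match -> dropped
  - product 4 (Lamp): category_id=3 -> matches Toys
  - product 5 (Camera): category_id=3 -> matches Toys
  - product 6 (Monitor): category_id=NULL, no match -> dropped
  - product 7 (Tablet): category_id=1 -> matches Apparel
So 2 of 7 rows are dropped.

SQL:
SELECT a.name, b.name AS category
FROM products a
INNER JOIN categories b ON a.category_id = b.id

Result:
name    | category 
--------+----------
Stapler | Furniture
Pen     | Furniture
Lamp    | Toys     
Camera  | Toys     
Tablet  | Apparel  


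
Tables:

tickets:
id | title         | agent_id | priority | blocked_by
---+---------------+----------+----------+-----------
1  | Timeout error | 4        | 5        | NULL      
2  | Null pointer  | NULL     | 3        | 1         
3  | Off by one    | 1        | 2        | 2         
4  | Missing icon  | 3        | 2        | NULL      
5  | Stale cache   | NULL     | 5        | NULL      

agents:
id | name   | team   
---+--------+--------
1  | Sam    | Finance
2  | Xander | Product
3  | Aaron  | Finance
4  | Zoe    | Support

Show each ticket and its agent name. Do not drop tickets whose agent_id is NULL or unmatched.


LEFT JOIN keeps every row from tickets (the left table); where agent_id has no match in agents, the agent columns become NULL. Walk through each ticket:
  - ticket 1 (Timeout error): agent_id=4 -> matches Zoe
  - ticket 2 (Null pointer): agent_id=NULL, no match -> kept with NULL
  - ticket 3 (Off by one): agent_id=1 -> matches Sam
  - ticket 4 (Missing icon): agent_id=3 -> matches Aaron
  - ticket 5 (Stale cache): agent_id=NULL, no match -> kept with NULL
All 5 rows appear; 2 have NULL agent.

SQL:
SELECT a.title, b.name AS agent
FROM tickets a
LEFT JOIN agents b ON a.agent_id = b.id

Result:
title         | agent
--------------+------
Timeout error | Zoe  
Null pointer  | NULL 
Off by one    | Sam  
Missing icon  | Aaron
Stale cache   | NULL 


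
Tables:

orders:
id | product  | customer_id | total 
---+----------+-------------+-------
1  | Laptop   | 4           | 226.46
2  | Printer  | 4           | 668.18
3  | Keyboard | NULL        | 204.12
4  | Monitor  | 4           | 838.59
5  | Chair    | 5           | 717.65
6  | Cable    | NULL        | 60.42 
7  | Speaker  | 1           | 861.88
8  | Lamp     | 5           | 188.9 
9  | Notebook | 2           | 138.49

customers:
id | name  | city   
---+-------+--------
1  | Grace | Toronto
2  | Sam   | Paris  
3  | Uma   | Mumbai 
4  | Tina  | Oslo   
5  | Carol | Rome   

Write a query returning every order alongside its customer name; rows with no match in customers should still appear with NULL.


LEFT JOIN keeps every row from orders (the left table); where customer_id has no match in customers, the customer columns become NULL. Walk through each order:
  - order 1 (Laptop): customer_id=4 -> matches Tina
  - order 2 (Printer): customer_id=4 -> matches Tina
  - order 3 (Keyboard): customer_id=NULL, no match -> kept with NULL
  - order 4 (Monitor): customer_id=4 -> matches Tina
  - order 5 (Chair): customer_id=5 -> matches Carol
  - order 6 (Cable): customer_id=NULL, no match -> kept with NULL
  - order 7 (Speaker): customer_id=1 -> matches Grace
  - order 8 (Lamp): customer_id=5 -> matches Carol
  - order 9 (Notebook): customer_id=2 -> matches Sam
All 9 rows appear; 2 have NULL customer.

SQL:
SELECT a.product, b.name AS customer
FROM orders a
LEFT JOIN customers b ON a.customer_id = b.id

Result:
product  | customer
---------+---------
Laptop   | Tina    
Printer  | Tina    
Keyboard | NULL    
Monitor  | Tina    
Chair    | Carol   
Cable    | NULL    
Speaker  | Grace   
Lamp     | Carol   
Notebook | Sam     
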